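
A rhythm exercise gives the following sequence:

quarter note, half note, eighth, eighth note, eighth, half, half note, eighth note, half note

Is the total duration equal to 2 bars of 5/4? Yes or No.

No

One bar of 5/4 = 10 eighth notes, so 2 bars = 20.
In eighth notes: quarter note = 2; half note = 4; eighth = 1; eighth note = 1; eighth = 1; half = 4; half note = 4; eighth note = 1; half note = 4.
Total: 2 + 4 + 1 + 1 + 1 + 4 + 4 + 1 + 4 = 22.
22 exceeds 20, so the answer is No.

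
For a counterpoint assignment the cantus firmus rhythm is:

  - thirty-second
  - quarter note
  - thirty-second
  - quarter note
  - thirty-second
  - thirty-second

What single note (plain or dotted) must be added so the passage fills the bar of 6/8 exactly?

The bar of 6/8 = 24 thirty-second notes.
Working in thirty-second notes: thirty-second = 1; quarter note = 8; thirty-second = 1; quarter note = 8; thirty-second = 1; thirty-second = 1.
Sum: 1 + 8 + 1 + 8 + 1 + 1 = 20.
Remaining: 24 − 20 = 4 thirty-second notes, which is a eighth note.

eighth note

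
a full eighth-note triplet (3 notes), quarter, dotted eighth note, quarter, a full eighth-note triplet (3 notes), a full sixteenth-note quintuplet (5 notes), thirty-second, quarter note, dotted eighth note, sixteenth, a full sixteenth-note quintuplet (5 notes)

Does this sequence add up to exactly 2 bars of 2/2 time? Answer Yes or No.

No

One bar of 2/2 = 32 thirty-second notes, so 2 bars = 64.
Each duration in thirty-second notes: a full eighth-note triplet (3 notes) (three triplet eighths span one quarter) = 8; quarter = 8; dotted eighth note = 6; quarter = 8; a full eighth-note triplet (3 notes) (three triplet eighths span one quarter) = 8; a full sixteenth-note quintuplet (5 notes) (five quintuplet sixteenths span one quarter) = 8; thirty-second = 1; quarter note = 8; dotted eighth note = 6; sixteenth = 2; a full sixteenth-note quintuplet (5 notes) (five quintuplet sixteenths span one quarter) = 8.
Total: 8 + 8 + 6 + 8 + 8 + 8 + 1 + 8 + 6 + 2 + 8 = 71.
71 exceeds 64, so the answer is No.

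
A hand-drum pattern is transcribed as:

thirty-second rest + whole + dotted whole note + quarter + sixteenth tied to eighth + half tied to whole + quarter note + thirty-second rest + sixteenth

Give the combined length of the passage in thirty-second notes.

Working in thirty-second notes: thirty-second rest = 1; whole = 32; dotted whole note = 48; quarter = 8; sixteenth tied to eighth (sixteenth + eighth) = 6; half tied to whole (half + whole) = 48; quarter note = 8; thirty-second rest = 1; sixteenth = 2.
Altogether 1 + 32 + 48 + 8 + 6 + 48 + 8 + 1 + 2 = 154 thirty-second notes.

154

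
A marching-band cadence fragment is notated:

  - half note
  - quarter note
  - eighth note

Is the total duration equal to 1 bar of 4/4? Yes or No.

No

One bar of 4/4 = 8 eighth notes.
Working in eighth notes: half note = 4; quarter note = 2; eighth note = 1.
Altogether 4 + 2 + 1 = 7.
7 falls short of 8, so the answer is No.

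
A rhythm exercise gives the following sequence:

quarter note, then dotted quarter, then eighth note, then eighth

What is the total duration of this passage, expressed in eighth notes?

Each duration in eighth notes: quarter note = 2; dotted quarter = 3; eighth note = 1; eighth = 1.
Sum: 2 + 3 + 1 + 1 = 7 eighth notes.

7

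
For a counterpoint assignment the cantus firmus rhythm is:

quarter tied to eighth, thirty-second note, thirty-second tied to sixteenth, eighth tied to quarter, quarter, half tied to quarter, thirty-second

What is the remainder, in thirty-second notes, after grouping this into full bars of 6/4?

13

One bar of 6/4 = 48 thirty-second notes.
Working in thirty-second notes: quarter tied to eighth (quarter + eighth) = 12; thirty-second note = 1; thirty-second tied to sixteenth (thirty-second + sixteenth) = 3; eighth tied to quarter (eighth + quarter) = 12; quarter = 8; half tied to quarter (half + quarter) = 24; thirty-second = 1.
Adding: 12 + 1 + 3 + 12 + 8 + 24 + 1 = 61.
61 ÷ 48 = 1 complete bar with 13 thirty-second notes remaining.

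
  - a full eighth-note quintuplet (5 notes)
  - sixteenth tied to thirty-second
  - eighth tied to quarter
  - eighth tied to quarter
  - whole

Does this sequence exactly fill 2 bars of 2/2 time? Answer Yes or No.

One bar of 2/2 = 32 thirty-second notes, so 2 bars = 64.
In thirty-second notes: a full eighth-note quintuplet (5 notes) (five quintuplet eighths span one half) = 16; sixteenth tied to thirty-second (sixteenth + thirty-second) = 3; eighth tied to quarter (eighth + quarter) = 12; eighth tied to quarter (eighth + quarter) = 12; whole = 32.
Altogether 16 + 3 + 12 + 12 + 32 = 75.
75 exceeds 64, so the answer is No.

No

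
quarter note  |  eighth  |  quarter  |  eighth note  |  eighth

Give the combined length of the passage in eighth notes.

7

Each duration in eighth notes: quarter note = 2; eighth = 1; quarter = 2; eighth note = 1; eighth = 1.
Adding: 2 + 1 + 2 + 1 + 1 = 7 eighth notes.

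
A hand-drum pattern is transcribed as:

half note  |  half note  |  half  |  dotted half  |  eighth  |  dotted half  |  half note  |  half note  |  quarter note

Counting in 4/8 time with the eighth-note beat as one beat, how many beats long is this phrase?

35

One eighth-note beat = 2 sixteenth notes.
Express everything in sixteenth notes: half note = 8; half note = 8; half = 8; dotted half = 12; eighth = 2; dotted half = 12; half note = 8; half note = 8; quarter note = 4.
Adding: 8 + 8 + 8 + 12 + 2 + 12 + 8 + 8 + 4 = 70.
70 ÷ 2 = 35 beats.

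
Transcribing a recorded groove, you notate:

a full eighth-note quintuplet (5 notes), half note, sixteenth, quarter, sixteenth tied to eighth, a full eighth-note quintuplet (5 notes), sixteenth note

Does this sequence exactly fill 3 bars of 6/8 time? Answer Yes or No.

One bar of 6/8 = 12 sixteenth notes, so 3 bars = 36.
In sixteenth notes: a full eighth-note quintuplet (5 notes) (five quintuplet eighths span one half) = 8; half note = 8; sixteenth = 1; quarter = 4; sixteenth tied to eighth (sixteenth + eighth) = 3; a full eighth-note quintuplet (5 notes) (five quintuplet eighths span one half) = 8; sixteenth note = 1.
Sum: 8 + 8 + 1 + 4 + 3 + 8 + 1 = 33.
33 falls short of 36, so the answer is No.

No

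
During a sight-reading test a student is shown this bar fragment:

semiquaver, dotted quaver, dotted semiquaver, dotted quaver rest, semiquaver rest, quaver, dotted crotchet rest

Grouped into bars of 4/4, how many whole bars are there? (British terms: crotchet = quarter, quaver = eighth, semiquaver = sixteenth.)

One bar of 4/4 = 32 thirty-second notes.
In thirty-second notes: semiquaver = 2; dotted quaver = 6; dotted semiquaver = 3; dotted quaver rest = 6; semiquaver rest = 2; quaver = 4; dotted crotchet rest = 12.
Altogether 2 + 6 + 3 + 6 + 2 + 4 + 12 = 35.
35 ÷ 32 = 1 complete bar with 3 left over.

1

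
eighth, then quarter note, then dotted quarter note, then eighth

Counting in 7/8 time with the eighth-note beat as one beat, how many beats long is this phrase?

7

One eighth-note beat = 2 sixteenth notes.
In sixteenth notes: eighth = 2; quarter note = 4; dotted quarter note = 6; eighth = 2.
Total: 2 + 4 + 6 + 2 = 14.
14 ÷ 2 = 7 beats.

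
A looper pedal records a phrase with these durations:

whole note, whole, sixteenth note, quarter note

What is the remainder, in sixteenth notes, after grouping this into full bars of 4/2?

5

One bar of 4/2 = 32 sixteenth notes.
In sixteenth notes: whole note = 16; whole = 16; sixteenth note = 1; quarter note = 4.
Altogether 16 + 16 + 1 + 4 = 37.
37 ÷ 32 = 1 complete bar with 5 sixteenth notes remaining.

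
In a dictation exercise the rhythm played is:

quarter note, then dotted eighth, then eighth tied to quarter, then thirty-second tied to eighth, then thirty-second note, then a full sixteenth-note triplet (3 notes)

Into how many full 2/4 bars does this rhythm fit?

One bar of 2/4 = 16 thirty-second notes.
In thirty-second notes: quarter note = 8; dotted eighth = 6; eighth tied to quarter (eighth + quarter) = 12; thirty-second tied to eighth (thirty-second + eighth) = 5; thirty-second note = 1; a full sixteenth-note triplet (3 notes) (three triplet sixteenths span one eighth) = 4.
Adding: 8 + 6 + 12 + 5 + 1 + 4 = 36.
36 ÷ 16 = 2 complete bars with 4 left over.

2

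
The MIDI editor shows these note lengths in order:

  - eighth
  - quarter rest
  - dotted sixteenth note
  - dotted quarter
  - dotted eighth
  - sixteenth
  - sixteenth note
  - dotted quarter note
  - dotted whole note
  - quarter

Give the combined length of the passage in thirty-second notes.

In thirty-second notes: eighth = 4; quarter rest = 8; dotted sixteenth note = 3; dotted quarter = 12; dotted eighth = 6; sixteenth = 2; sixteenth note = 2; dotted quarter note = 12; dotted whole note = 48; quarter = 8.
Sum: 4 + 8 + 3 + 12 + 6 + 2 + 2 + 12 + 48 + 8 = 105 thirty-second notes.

105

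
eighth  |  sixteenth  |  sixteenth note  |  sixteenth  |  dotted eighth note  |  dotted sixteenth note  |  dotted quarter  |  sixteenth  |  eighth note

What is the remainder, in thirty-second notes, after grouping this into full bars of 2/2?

One bar of 2/2 = 32 thirty-second notes.
In thirty-second notes: eighth = 4; sixteenth = 2; sixteenth note = 2; sixteenth = 2; dotted eighth note = 6; dotted sixteenth note = 3; dotted quarter = 12; sixteenth = 2; eighth note = 4.
Adding: 4 + 2 + 2 + 2 + 6 + 3 + 12 + 2 + 4 = 37.
37 ÷ 32 = 1 complete bar with 5 thirty-second notes remaining.

5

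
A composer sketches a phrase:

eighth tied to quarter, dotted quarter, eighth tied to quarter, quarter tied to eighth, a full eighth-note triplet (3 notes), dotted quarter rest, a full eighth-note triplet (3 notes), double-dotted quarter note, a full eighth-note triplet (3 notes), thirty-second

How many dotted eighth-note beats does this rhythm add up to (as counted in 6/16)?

16.5

One dotted eighth-note beat = 6 thirty-second notes.
Convert each value to thirty-second notes: eighth tied to quarter (eighth + quarter) = 12; dotted quarter = 12; eighth tied to quarter (eighth + quarter) = 12; quarter tied to eighth (quarter + eighth) = 12; a full eighth-note triplet (3 notes) (three triplet eighths span one quarter) = 8; dotted quarter rest = 12; a full eighth-note triplet (3 notes) (three triplet eighths span one quarter) = 8; double-dotted quarter note = 14; a full eighth-note triplet (3 notes) (three triplet eighths span one quarter) = 8; thirty-second = 1.
Altogether 12 + 12 + 12 + 12 + 8 + 12 + 8 + 14 + 8 + 1 = 99.
99 ÷ 6 = 16.5 beats.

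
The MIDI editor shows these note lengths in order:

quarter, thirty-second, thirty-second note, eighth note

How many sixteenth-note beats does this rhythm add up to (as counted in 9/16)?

7

One sixteenth-note beat = 2 thirty-second notes.
Working in thirty-second notes: quarter = 8; thirty-second = 1; thirty-second note = 1; eighth note = 4.
Total: 8 + 1 + 1 + 4 = 14.
14 ÷ 2 = 7 beats.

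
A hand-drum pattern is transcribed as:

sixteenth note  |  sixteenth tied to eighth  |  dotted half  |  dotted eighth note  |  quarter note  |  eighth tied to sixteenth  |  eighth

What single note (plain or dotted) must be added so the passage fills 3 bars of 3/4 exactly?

3 bars of 3/4 = 36 sixteenth notes.
Each duration in sixteenth notes: sixteenth note = 1; sixteenth tied to eighth (sixteenth + eighth) = 3; dotted half = 12; dotted eighth note = 3; quarter note = 4; eighth tied to sixteenth (eighth + sixteenth) = 3; eighth = 2.
Altogether 1 + 3 + 12 + 3 + 4 + 3 + 2 = 28.
Remaining: 36 − 28 = 8 sixteenth notes, which is a half note.

half note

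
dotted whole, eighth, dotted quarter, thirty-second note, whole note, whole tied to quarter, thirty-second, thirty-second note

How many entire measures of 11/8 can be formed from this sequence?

One bar of 11/8 = 44 thirty-second notes.
Express everything in thirty-second notes: dotted whole = 48; eighth = 4; dotted quarter = 12; thirty-second note = 1; whole note = 32; whole tied to quarter (whole + quarter) = 40; thirty-second = 1; thirty-second note = 1.
Sum: 48 + 4 + 12 + 1 + 32 + 40 + 1 + 1 = 139.
139 ÷ 44 = 3 complete bars with 7 left over.

3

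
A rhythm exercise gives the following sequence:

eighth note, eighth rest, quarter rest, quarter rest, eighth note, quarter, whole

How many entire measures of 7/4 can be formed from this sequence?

1

One bar of 7/4 = 14 eighth notes.
Working in eighth notes: eighth note = 1; eighth rest = 1; quarter rest = 2; quarter rest = 2; eighth note = 1; quarter = 2; whole = 8.
Total: 1 + 1 + 2 + 2 + 1 + 2 + 8 = 17.
17 ÷ 14 = 1 complete bar with 3 left over.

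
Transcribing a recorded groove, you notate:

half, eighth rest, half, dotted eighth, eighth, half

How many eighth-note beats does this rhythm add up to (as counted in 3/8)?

15.5

One eighth-note beat = 2 sixteenth notes.
Express everything in sixteenth notes: half = 8; eighth rest = 2; half = 8; dotted eighth = 3; eighth = 2; half = 8.
Sum: 8 + 2 + 8 + 3 + 2 + 8 = 31.
31 ÷ 2 = 15.5 beats.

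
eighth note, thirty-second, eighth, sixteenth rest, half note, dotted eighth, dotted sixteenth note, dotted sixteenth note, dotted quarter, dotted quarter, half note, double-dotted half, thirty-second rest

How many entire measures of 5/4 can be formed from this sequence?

One bar of 5/4 = 40 thirty-second notes.
In thirty-second notes: eighth note = 4; thirty-second = 1; eighth = 4; sixteenth rest = 2; half note = 16; dotted eighth = 6; dotted sixteenth note = 3; dotted sixteenth note = 3; dotted quarter = 12; dotted quarter = 12; half note = 16; double-dotted half = 28; thirty-second rest = 1.
Sum: 4 + 1 + 4 + 2 + 16 + 6 + 3 + 3 + 12 + 12 + 16 + 28 + 1 = 108.
108 ÷ 40 = 2 complete bars with 28 left over.

2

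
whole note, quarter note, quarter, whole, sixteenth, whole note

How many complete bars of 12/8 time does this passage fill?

2

One bar of 12/8 = 24 sixteenth notes.
In sixteenth notes: whole note = 16; quarter note = 4; quarter = 4; whole = 16; sixteenth = 1; whole note = 16.
Sum: 16 + 4 + 4 + 16 + 1 + 16 = 57.
57 ÷ 24 = 2 complete bars with 9 left over.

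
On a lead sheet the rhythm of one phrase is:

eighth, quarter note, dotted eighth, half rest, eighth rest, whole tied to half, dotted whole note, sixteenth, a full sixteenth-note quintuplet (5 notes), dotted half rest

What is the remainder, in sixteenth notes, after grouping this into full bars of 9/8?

One bar of 9/8 = 18 sixteenth notes.
Convert each value to sixteenth notes: eighth = 2; quarter note = 4; dotted eighth = 3; half rest = 8; eighth rest = 2; whole tied to half (whole + half) = 24; dotted whole note = 24; sixteenth = 1; a full sixteenth-note quintuplet (5 notes) (five quintuplet sixteenths span one quarter) = 4; dotted half rest = 12.
Altogether 2 + 4 + 3 + 8 + 2 + 24 + 24 + 1 + 4 + 12 = 84.
84 ÷ 18 = 4 complete bars with 12 sixteenth notes remaining.

12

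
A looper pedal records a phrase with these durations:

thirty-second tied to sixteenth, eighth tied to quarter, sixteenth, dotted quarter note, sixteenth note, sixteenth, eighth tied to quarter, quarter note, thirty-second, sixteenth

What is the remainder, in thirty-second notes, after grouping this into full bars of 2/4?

One bar of 2/4 = 16 thirty-second notes.
Express everything in thirty-second notes: thirty-second tied to sixteenth (thirty-second + sixteenth) = 3; eighth tied to quarter (eighth + quarter) = 12; sixteenth = 2; dotted quarter note = 12; sixteenth note = 2; sixteenth = 2; eighth tied to quarter (eighth + quarter) = 12; quarter note = 8; thirty-second = 1; sixteenth = 2.
Sum: 3 + 12 + 2 + 12 + 2 + 2 + 12 + 8 + 1 + 2 = 56.
56 ÷ 16 = 3 complete bars with 8 thirty-second notes remaining.

8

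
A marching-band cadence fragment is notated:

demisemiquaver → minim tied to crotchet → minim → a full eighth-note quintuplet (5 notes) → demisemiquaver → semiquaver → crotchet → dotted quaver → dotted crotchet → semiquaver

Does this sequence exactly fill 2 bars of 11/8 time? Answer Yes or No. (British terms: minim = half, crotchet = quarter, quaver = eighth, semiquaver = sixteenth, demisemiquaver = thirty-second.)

One bar of 11/8 = 44 thirty-second notes, so 2 bars = 88.
Express everything in thirty-second notes: demisemiquaver = 1; minim tied to crotchet (minim + crotchet) = 24; minim = 16; a full eighth-note quintuplet (5 notes) (five quintuplet eighths span one half) = 16; demisemiquaver = 1; semiquaver = 2; crotchet = 8; dotted quaver = 6; dotted crotchet = 12; semiquaver = 2.
Total: 1 + 24 + 16 + 16 + 1 + 2 + 8 + 6 + 12 + 2 = 88.
88 equals 88, so the answer is Yes.

Yes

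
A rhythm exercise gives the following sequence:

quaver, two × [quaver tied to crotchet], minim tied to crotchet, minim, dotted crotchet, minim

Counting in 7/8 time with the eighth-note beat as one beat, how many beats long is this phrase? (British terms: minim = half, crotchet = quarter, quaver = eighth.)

24

One eighth-note beat = 2 sixteenth notes.
Working in sixteenth notes: quaver = 2; quaver tied to crotchet (quaver + crotchet) = 6; quaver tied to crotchet (quaver + crotchet) = 6; minim tied to crotchet (minim + crotchet) = 12; minim = 8; dotted crotchet = 6; minim = 8.
Sum: 2 + 6 + 6 + 12 + 8 + 6 + 8 = 48.
48 ÷ 2 = 24 beats.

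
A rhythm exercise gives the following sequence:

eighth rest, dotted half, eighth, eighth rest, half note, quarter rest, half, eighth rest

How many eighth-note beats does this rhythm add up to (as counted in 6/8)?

20

One eighth-note beat = 2 sixteenth notes.
Express everything in sixteenth notes: eighth rest = 2; dotted half = 12; eighth = 2; eighth rest = 2; half note = 8; quarter rest = 4; half = 8; eighth rest = 2.
Adding: 2 + 12 + 2 + 2 + 8 + 4 + 8 + 2 = 40.
40 ÷ 2 = 20 beats.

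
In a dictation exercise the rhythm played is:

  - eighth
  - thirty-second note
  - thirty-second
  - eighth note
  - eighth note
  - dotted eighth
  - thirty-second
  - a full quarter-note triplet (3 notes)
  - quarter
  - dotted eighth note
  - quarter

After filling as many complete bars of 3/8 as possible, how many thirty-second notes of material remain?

One bar of 3/8 = 12 thirty-second notes.
Express everything in thirty-second notes: eighth = 4; thirty-second note = 1; thirty-second = 1; eighth note = 4; eighth note = 4; dotted eighth = 6; thirty-second = 1; a full quarter-note triplet (3 notes) (three triplet quarters span one half) = 16; quarter = 8; dotted eighth note = 6; quarter = 8.
Adding: 4 + 1 + 1 + 4 + 4 + 6 + 1 + 16 + 8 + 6 + 8 = 59.
59 ÷ 12 = 4 complete bars with 11 thirty-second notes remaining.

11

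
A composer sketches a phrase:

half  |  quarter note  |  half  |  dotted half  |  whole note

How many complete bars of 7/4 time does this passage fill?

One bar of 7/4 = 7 quarter notes.
Express everything in quarter notes: half = 2; quarter note = 1; half = 2; dotted half = 3; whole note = 4.
Altogether 2 + 1 + 2 + 3 + 4 = 12.
12 ÷ 7 = 1 complete bar with 5 left over.

1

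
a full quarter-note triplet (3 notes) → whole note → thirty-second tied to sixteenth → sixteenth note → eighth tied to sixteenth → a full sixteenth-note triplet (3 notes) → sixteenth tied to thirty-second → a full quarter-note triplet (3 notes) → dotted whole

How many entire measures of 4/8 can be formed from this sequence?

One bar of 4/8 = 16 thirty-second notes.
In thirty-second notes: a full quarter-note triplet (3 notes) (three triplet quarters span one half) = 16; whole note = 32; thirty-second tied to sixteenth (thirty-second + sixteenth) = 3; sixteenth note = 2; eighth tied to sixteenth (eighth + sixteenth) = 6; a full sixteenth-note triplet (3 notes) (three triplet sixteenths span one eighth) = 4; sixteenth tied to thirty-second (sixteenth + thirty-second) = 3; a full quarter-note triplet (3 notes) (three triplet quarters span one half) = 16; dotted whole = 48.
Altogether 16 + 32 + 3 + 2 + 6 + 4 + 3 + 16 + 48 = 130.
130 ÷ 16 = 8 complete bars with 2 left over.

8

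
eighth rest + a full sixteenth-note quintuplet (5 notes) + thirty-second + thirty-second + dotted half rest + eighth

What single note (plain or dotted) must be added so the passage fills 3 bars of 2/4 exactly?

dotted eighth note

3 bars of 2/4 = 48 thirty-second notes.
Express everything in thirty-second notes: eighth rest = 4; a full sixteenth-note quintuplet (5 notes) (five quintuplet sixteenths span one quarter) = 8; thirty-second = 1; thirty-second = 1; dotted half rest = 24; eighth = 4.
Sum: 4 + 8 + 1 + 1 + 24 + 4 = 42.
Remaining: 48 − 42 = 6 thirty-second notes, which is a dotted eighth note.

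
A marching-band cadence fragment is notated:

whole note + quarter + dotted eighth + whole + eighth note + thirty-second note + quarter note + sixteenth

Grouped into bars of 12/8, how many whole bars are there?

One bar of 12/8 = 48 thirty-second notes.
In thirty-second notes: whole note = 32; quarter = 8; dotted eighth = 6; whole = 32; eighth note = 4; thirty-second note = 1; quarter note = 8; sixteenth = 2.
Total: 32 + 8 + 6 + 32 + 4 + 1 + 8 + 2 = 93.
93 ÷ 48 = 1 complete bar with 45 left over.

1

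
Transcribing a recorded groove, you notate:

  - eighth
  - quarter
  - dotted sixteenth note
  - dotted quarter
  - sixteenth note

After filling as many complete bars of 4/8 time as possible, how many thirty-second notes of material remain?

13

One bar of 4/8 = 16 thirty-second notes.
Each duration in thirty-second notes: eighth = 4; quarter = 8; dotted sixteenth note = 3; dotted quarter = 12; sixteenth note = 2.
Sum: 4 + 8 + 3 + 12 + 2 = 29.
29 ÷ 16 = 1 complete bar with 13 thirty-second notes remaining.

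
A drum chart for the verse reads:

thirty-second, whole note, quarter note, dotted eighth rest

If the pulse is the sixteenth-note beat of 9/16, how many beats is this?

23.5

One sixteenth-note beat = 2 thirty-second notes.
In thirty-second notes: thirty-second = 1; whole note = 32; quarter note = 8; dotted eighth rest = 6.
Altogether 1 + 32 + 8 + 6 = 47.
47 ÷ 2 = 23.5 beats.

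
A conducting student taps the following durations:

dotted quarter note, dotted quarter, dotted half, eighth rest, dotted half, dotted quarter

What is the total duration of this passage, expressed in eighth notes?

Convert each value to eighth notes: dotted quarter note = 3; dotted quarter = 3; dotted half = 6; eighth rest = 1; dotted half = 6; dotted quarter = 3.
Total: 3 + 3 + 6 + 1 + 6 + 3 = 22 eighth notes.

22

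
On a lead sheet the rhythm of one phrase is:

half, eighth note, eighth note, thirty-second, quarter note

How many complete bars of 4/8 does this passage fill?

One bar of 4/8 = 16 thirty-second notes.
Working in thirty-second notes: half = 16; eighth note = 4; eighth note = 4; thirty-second = 1; quarter note = 8.
Adding: 16 + 4 + 4 + 1 + 8 = 33.
33 ÷ 16 = 2 complete bars with 1 left over.

2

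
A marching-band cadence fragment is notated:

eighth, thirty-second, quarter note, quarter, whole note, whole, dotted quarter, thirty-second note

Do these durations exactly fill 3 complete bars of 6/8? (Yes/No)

One bar of 6/8 = 24 thirty-second notes, so 3 bars = 72.
Working in thirty-second notes: eighth = 4; thirty-second = 1; quarter note = 8; quarter = 8; whole note = 32; whole = 32; dotted quarter = 12; thirty-second note = 1.
Sum: 4 + 1 + 8 + 8 + 32 + 32 + 12 + 1 = 98.
98 exceeds 72, so the answer is No.

No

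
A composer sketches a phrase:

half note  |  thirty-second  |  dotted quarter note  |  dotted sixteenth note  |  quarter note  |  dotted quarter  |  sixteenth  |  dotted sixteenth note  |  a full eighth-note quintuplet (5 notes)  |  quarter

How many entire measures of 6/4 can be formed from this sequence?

One bar of 6/4 = 48 thirty-second notes.
Convert each value to thirty-second notes: half note = 16; thirty-second = 1; dotted quarter note = 12; dotted sixteenth note = 3; quarter note = 8; dotted quarter = 12; sixteenth = 2; dotted sixteenth note = 3; a full eighth-note quintuplet (5 notes) (five quintuplet eighths span one half) = 16; quarter = 8.
Total: 16 + 1 + 12 + 3 + 8 + 12 + 2 + 3 + 16 + 8 = 81.
81 ÷ 48 = 1 complete bar with 33 left over.

1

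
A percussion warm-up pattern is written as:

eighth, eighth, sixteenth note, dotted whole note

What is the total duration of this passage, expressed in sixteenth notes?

29

Working in sixteenth notes: eighth = 2; eighth = 2; sixteenth note = 1; dotted whole note = 24.
Altogether 2 + 2 + 1 + 24 = 29 sixteenth notes.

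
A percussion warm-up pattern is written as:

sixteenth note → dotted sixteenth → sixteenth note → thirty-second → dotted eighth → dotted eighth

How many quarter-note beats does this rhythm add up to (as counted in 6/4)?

One quarter-note beat = 8 thirty-second notes.
In thirty-second notes: sixteenth note = 2; dotted sixteenth = 3; sixteenth note = 2; thirty-second = 1; dotted eighth = 6; dotted eighth = 6.
Adding: 2 + 3 + 2 + 1 + 6 + 6 = 20.
20 ÷ 8 = 2.5 beats.

2.5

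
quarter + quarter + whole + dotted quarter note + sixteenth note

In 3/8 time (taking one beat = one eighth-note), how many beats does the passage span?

15.5

One eighth-note beat = 2 sixteenth notes.
In sixteenth notes: quarter = 4; quarter = 4; whole = 16; dotted quarter note = 6; sixteenth note = 1.
Altogether 4 + 4 + 16 + 6 + 1 = 31.
31 ÷ 2 = 15.5 beats.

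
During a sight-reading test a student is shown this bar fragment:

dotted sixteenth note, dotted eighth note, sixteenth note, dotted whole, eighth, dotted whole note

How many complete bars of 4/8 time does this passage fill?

One bar of 4/8 = 16 thirty-second notes.
Working in thirty-second notes: dotted sixteenth note = 3; dotted eighth note = 6; sixteenth note = 2; dotted whole = 48; eighth = 4; dotted whole note = 48.
Adding: 3 + 6 + 2 + 48 + 4 + 48 = 111.
111 ÷ 16 = 6 complete bars with 15 left over.

6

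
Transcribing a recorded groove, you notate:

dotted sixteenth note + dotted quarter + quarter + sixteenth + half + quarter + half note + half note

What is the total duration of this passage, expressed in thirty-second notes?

81

Express everything in thirty-second notes: dotted sixteenth note = 3; dotted quarter = 12; quarter = 8; sixteenth = 2; half = 16; quarter = 8; half note = 16; half note = 16.
Sum: 3 + 12 + 8 + 2 + 16 + 8 + 16 + 16 = 81 thirty-second notes.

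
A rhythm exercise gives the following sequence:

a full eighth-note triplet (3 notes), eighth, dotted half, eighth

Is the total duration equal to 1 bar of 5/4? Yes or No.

Yes

One bar of 5/4 = 10 eighth notes.
Convert each value to eighth notes: a full eighth-note triplet (3 notes) (three triplet eighths span one quarter) = 2; eighth = 1; dotted half = 6; eighth = 1.
Adding: 2 + 1 + 6 + 1 = 10.
10 equals 10, so the answer is Yes.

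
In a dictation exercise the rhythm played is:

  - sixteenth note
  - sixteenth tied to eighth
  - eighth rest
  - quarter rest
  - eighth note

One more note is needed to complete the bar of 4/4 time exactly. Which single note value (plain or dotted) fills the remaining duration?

The bar of 4/4 = 16 sixteenth notes.
Express everything in sixteenth notes: sixteenth note = 1; sixteenth tied to eighth (sixteenth + eighth) = 3; eighth rest = 2; quarter rest = 4; eighth note = 2.
Altogether 1 + 3 + 2 + 4 + 2 = 12.
Remaining: 16 − 12 = 4 sixteenth notes, which is a quarter note.

quarter note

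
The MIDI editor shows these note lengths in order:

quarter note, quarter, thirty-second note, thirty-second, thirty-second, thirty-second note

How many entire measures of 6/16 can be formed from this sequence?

One bar of 6/16 = 12 thirty-second notes.
Express everything in thirty-second notes: quarter note = 8; quarter = 8; thirty-second note = 1; thirty-second = 1; thirty-second = 1; thirty-second note = 1.
Altogether 8 + 8 + 1 + 1 + 1 + 1 = 20.
20 ÷ 12 = 1 complete bar with 8 left over.

1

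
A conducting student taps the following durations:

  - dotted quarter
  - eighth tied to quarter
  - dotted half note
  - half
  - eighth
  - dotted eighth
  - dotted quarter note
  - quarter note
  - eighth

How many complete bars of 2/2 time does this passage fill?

3

One bar of 2/2 = 16 sixteenth notes.
Convert each value to sixteenth notes: dotted quarter = 6; eighth tied to quarter (eighth + quarter) = 6; dotted half note = 12; half = 8; eighth = 2; dotted eighth = 3; dotted quarter note = 6; quarter note = 4; eighth = 2.
Total: 6 + 6 + 12 + 8 + 2 + 3 + 6 + 4 + 2 = 49.
49 ÷ 16 = 3 complete bars with 1 left over.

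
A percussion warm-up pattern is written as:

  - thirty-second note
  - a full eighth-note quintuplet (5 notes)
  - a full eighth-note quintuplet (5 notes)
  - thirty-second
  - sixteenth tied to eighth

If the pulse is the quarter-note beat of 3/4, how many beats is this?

One quarter-note beat = 8 thirty-second notes.
In thirty-second notes: thirty-second note = 1; a full eighth-note quintuplet (5 notes) (five quintuplet eighths span one half) = 16; a full eighth-note quintuplet (5 notes) (five quintuplet eighths span one half) = 16; thirty-second = 1; sixteenth tied to eighth (sixteenth + eighth) = 6.
Adding: 1 + 16 + 16 + 1 + 6 = 40.
40 ÷ 8 = 5 beats.

5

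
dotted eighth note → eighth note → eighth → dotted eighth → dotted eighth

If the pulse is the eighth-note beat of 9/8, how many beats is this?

6.5

One eighth-note beat = 2 sixteenth notes.
Express everything in sixteenth notes: dotted eighth note = 3; eighth note = 2; eighth = 2; dotted eighth = 3; dotted eighth = 3.
Sum: 3 + 2 + 2 + 3 + 3 = 13.
13 ÷ 2 = 6.5 beats.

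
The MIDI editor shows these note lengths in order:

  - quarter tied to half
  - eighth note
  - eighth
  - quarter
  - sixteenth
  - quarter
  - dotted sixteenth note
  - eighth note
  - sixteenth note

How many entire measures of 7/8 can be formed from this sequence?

One bar of 7/8 = 28 thirty-second notes.
Working in thirty-second notes: quarter tied to half (quarter + half) = 24; eighth note = 4; eighth = 4; quarter = 8; sixteenth = 2; quarter = 8; dotted sixteenth note = 3; eighth note = 4; sixteenth note = 2.
Altogether 24 + 4 + 4 + 8 + 2 + 8 + 3 + 4 + 2 = 59.
59 ÷ 28 = 2 complete bars with 3 left over.

2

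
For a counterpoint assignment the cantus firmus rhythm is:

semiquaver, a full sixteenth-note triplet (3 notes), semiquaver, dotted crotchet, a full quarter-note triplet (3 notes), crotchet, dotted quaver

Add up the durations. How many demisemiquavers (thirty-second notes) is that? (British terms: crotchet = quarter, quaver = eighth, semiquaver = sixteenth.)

Express everything in thirty-second notes: semiquaver = 2; a full sixteenth-note triplet (3 notes) (three triplet sixteenths span one eighth) = 4; semiquaver = 2; dotted crotchet = 12; a full quarter-note triplet (3 notes) (three triplet quarters span one half) = 16; crotchet = 8; dotted quaver = 6.
Total: 2 + 4 + 2 + 12 + 16 + 8 + 6 = 50 thirty-second notes.

50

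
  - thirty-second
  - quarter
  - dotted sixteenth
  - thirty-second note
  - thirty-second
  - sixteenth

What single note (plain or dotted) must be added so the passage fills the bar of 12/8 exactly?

The bar of 12/8 = 48 thirty-second notes.
Convert each value to thirty-second notes: thirty-second = 1; quarter = 8; dotted sixteenth = 3; thirty-second note = 1; thirty-second = 1; sixteenth = 2.
Adding: 1 + 8 + 3 + 1 + 1 + 2 = 16.
Remaining: 48 − 16 = 32 thirty-second notes, which is a whole note.

whole note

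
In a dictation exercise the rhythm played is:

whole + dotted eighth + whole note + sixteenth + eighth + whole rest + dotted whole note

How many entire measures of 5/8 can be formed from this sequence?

One bar of 5/8 = 10 sixteenth notes.
Express everything in sixteenth notes: whole = 16; dotted eighth = 3; whole note = 16; sixteenth = 1; eighth = 2; whole rest = 16; dotted whole note = 24.
Altogether 16 + 3 + 16 + 1 + 2 + 16 + 24 = 78.
78 ÷ 10 = 7 complete bars with 8 left over.

7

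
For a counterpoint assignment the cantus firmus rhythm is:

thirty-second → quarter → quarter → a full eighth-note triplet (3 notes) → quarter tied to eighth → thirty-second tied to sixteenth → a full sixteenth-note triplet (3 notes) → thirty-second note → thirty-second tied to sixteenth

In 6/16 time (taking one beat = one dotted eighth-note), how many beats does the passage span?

8

One dotted eighth-note beat = 6 thirty-second notes.
Convert each value to thirty-second notes: thirty-second = 1; quarter = 8; quarter = 8; a full eighth-note triplet (3 notes) (three triplet eighths span one quarter) = 8; quarter tied to eighth (quarter + eighth) = 12; thirty-second tied to sixteenth (thirty-second + sixteenth) = 3; a full sixteenth-note triplet (3 notes) (three triplet sixteenths span one eighth) = 4; thirty-second note = 1; thirty-second tied to sixteenth (thirty-second + sixteenth) = 3.
Total: 1 + 8 + 8 + 8 + 12 + 3 + 4 + 1 + 3 = 48.
48 ÷ 6 = 8 beats.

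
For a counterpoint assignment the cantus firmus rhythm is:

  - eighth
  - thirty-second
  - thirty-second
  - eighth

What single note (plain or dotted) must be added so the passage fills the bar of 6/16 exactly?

The bar of 6/16 = 12 thirty-second notes.
In thirty-second notes: eighth = 4; thirty-second = 1; thirty-second = 1; eighth = 4.
Altogether 4 + 1 + 1 + 4 = 10.
Remaining: 12 − 10 = 2 thirty-second notes, which is a sixteenth note.

sixteenth note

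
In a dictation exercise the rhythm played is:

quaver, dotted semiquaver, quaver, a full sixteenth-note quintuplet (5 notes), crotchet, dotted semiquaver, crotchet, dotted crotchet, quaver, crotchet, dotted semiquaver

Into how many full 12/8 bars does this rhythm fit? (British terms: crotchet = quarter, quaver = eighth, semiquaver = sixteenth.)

One bar of 12/8 = 48 thirty-second notes.
Convert each value to thirty-second notes: quaver = 4; dotted semiquaver = 3; quaver = 4; a full sixteenth-note quintuplet (5 notes) (five quintuplet sixteenths span one quarter) = 8; crotchet = 8; dotted semiquaver = 3; crotchet = 8; dotted crotchet = 12; quaver = 4; crotchet = 8; dotted semiquaver = 3.
Sum: 4 + 3 + 4 + 8 + 8 + 3 + 8 + 12 + 4 + 8 + 3 = 65.
65 ÷ 48 = 1 complete bar with 17 left over.

1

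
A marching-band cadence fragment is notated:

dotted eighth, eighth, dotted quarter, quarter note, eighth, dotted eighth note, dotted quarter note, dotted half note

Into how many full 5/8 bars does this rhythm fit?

3

One bar of 5/8 = 10 sixteenth notes.
Convert each value to sixteenth notes: dotted eighth = 3; eighth = 2; dotted quarter = 6; quarter note = 4; eighth = 2; dotted eighth note = 3; dotted quarter note = 6; dotted half note = 12.
Sum: 3 + 2 + 6 + 4 + 2 + 3 + 6 + 12 = 38.
38 ÷ 10 = 3 complete bars with 8 left over.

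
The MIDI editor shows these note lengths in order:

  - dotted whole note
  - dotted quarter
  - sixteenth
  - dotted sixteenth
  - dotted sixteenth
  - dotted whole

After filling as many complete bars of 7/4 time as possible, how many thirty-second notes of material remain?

4

One bar of 7/4 = 56 thirty-second notes.
Convert each value to thirty-second notes: dotted whole note = 48; dotted quarter = 12; sixteenth = 2; dotted sixteenth = 3; dotted sixteenth = 3; dotted whole = 48.
Total: 48 + 12 + 2 + 3 + 3 + 48 = 116.
116 ÷ 56 = 2 complete bars with 4 thirty-second notes remaining.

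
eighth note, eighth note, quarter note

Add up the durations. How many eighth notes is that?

4

Express everything in eighth notes: eighth note = 1; eighth note = 1; quarter note = 2.
Altogether 1 + 1 + 2 = 4 eighth notes.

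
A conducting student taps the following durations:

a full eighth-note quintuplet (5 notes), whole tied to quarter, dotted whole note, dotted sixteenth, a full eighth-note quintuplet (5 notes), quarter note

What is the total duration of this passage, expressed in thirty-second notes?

Each duration in thirty-second notes: a full eighth-note quintuplet (5 notes) (five quintuplet eighths span one half) = 16; whole tied to quarter (whole + quarter) = 40; dotted whole note = 48; dotted sixteenth = 3; a full eighth-note quintuplet (5 notes) (five quintuplet eighths span one half) = 16; quarter note = 8.
Altogether 16 + 40 + 48 + 3 + 16 + 8 = 131 thirty-second notes.

131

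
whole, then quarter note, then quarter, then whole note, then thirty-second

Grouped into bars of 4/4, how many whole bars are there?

One bar of 4/4 = 32 thirty-second notes.
Working in thirty-second notes: whole = 32; quarter note = 8; quarter = 8; whole note = 32; thirty-second = 1.
Adding: 32 + 8 + 8 + 32 + 1 = 81.
81 ÷ 32 = 2 complete bars with 17 left over.

2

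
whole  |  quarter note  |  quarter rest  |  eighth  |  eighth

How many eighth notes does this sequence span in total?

Convert each value to eighth notes: whole = 8; quarter note = 2; quarter rest = 2; eighth = 1; eighth = 1.
Adding: 8 + 2 + 2 + 1 + 1 = 14 eighth notes.

14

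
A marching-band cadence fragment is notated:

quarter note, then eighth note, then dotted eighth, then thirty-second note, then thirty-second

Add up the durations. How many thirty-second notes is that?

20

Each duration in thirty-second notes: quarter note = 8; eighth note = 4; dotted eighth = 6; thirty-second note = 1; thirty-second = 1.
Altogether 8 + 4 + 6 + 1 + 1 = 20 thirty-second notes.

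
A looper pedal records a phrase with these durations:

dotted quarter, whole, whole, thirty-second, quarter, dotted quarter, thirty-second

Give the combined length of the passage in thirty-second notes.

98

In thirty-second notes: dotted quarter = 12; whole = 32; whole = 32; thirty-second = 1; quarter = 8; dotted quarter = 12; thirty-second = 1.
Sum: 12 + 32 + 32 + 1 + 8 + 12 + 1 = 98 thirty-second notes.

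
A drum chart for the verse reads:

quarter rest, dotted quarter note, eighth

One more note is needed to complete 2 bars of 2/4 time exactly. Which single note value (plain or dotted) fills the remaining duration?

quarter note

2 bars of 2/4 = 8 eighth notes.
Each duration in eighth notes: quarter rest = 2; dotted quarter note = 3; eighth = 1.
Sum: 2 + 3 + 1 = 6.
Remaining: 8 − 6 = 2 eighth notes, which is a quarter note.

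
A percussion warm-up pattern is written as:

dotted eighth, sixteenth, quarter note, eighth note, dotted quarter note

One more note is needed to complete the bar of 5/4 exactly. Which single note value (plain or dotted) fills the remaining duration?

quarter note

The bar of 5/4 = 20 sixteenth notes.
In sixteenth notes: dotted eighth = 3; sixteenth = 1; quarter note = 4; eighth note = 2; dotted quarter note = 6.
Total: 3 + 1 + 4 + 2 + 6 = 16.
Remaining: 20 − 16 = 4 sixteenth notes, which is a quarter note.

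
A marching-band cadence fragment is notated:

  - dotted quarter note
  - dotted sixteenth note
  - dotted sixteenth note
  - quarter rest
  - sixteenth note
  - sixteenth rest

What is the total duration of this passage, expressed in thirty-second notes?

30

Convert each value to thirty-second notes: dotted quarter note = 12; dotted sixteenth note = 3; dotted sixteenth note = 3; quarter rest = 8; sixteenth note = 2; sixteenth rest = 2.
Sum: 12 + 3 + 3 + 8 + 2 + 2 = 30 thirty-second notes.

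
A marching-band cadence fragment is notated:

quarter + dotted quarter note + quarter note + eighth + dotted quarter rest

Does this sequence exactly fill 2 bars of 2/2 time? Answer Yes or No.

No

One bar of 2/2 = 8 eighth notes, so 2 bars = 16.
Working in eighth notes: quarter = 2; dotted quarter note = 3; quarter note = 2; eighth = 1; dotted quarter rest = 3.
Adding: 2 + 3 + 2 + 1 + 3 = 11.
11 falls short of 16, so the answer is No.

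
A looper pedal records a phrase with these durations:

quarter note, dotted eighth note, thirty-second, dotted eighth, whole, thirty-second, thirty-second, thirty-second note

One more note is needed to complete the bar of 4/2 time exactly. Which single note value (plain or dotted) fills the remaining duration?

The bar of 4/2 = 64 thirty-second notes.
Convert each value to thirty-second notes: quarter note = 8; dotted eighth note = 6; thirty-second = 1; dotted eighth = 6; whole = 32; thirty-second = 1; thirty-second = 1; thirty-second note = 1.
Total: 8 + 6 + 1 + 6 + 32 + 1 + 1 + 1 = 56.
Remaining: 64 − 56 = 8 thirty-second notes, which is a quarter note.

quarter note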